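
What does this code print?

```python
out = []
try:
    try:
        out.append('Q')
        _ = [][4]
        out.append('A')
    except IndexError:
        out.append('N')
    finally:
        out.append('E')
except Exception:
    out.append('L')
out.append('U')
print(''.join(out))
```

Execution trace: 'Q' (inner try body) → 'N' (inner except IndexError) → 'E' (inner finally) → 'U' (after the try/except). Output: QNEU

Answer: QNEU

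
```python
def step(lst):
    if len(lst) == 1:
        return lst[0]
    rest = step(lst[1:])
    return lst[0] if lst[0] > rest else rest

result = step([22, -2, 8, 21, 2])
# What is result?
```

Recursive max over [22, -2, 8, 21, 2] = 22

Answer: 22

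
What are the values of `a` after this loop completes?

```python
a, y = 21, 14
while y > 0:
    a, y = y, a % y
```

GCD of 21 and 14
`a` takes the values: 21 → 14 → 7

Answer: 7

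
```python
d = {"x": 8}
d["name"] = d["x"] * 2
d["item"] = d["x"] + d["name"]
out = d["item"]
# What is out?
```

Trace:
`d = {"x": 8}` → d = {'x': 8}
`d["name"] = d["x"] * 2` → d = {'x': 8, 'name': 16}
`d["item"] = d["x"] + d["name"]` → d = {'x': 8, 'name': 16, 'item': 24}
`out = d["item"]` → out = 24
So out = 24

Answer: 24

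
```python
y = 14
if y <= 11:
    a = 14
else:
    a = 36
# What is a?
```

Trace:
`y = 14` → y = 14
`if y <= 11: ...` → y <= 11 is False, take else branch → a = 36
So a = 36

Answer: 36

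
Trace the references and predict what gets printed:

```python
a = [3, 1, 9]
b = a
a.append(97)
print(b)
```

Key concept: basic list aliasing.
Step by step:
`a = [3, 1, 9]` → a = [3, 1, 9]
`b = a` → b = [3, 1, 9] (same object as a)
`a.append(97)` → a = [3, 1, 9, 97] (same object as b); b = [3, 1, 9, 97] (same object as a)
`print(b)` → prints [3, 1, 9, 97]

Answer: [3, 1, 9, 97]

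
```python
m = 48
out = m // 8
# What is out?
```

Trace:
`m = 48` → m = 48
`out = m // 8` → out = 6
So out = 6

Answer: 6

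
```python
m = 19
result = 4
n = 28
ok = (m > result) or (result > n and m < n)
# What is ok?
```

Trace:
`m = 19` → m = 19
`result = 4` → result = 4
`n = 28` → n = 28
`ok = (m > result) or (result > n and m < n)` → ok = True
So ok = True

Answer: True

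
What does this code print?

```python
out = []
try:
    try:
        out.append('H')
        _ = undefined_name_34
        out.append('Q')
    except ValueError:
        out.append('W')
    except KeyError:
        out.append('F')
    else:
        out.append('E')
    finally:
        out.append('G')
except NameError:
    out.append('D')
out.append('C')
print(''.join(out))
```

Execution trace: 'H' (try body) → 'G' (finally) → 'D' (outer except NameError) → 'C' (after the try/except). Output: HGDC

Answer: HGDC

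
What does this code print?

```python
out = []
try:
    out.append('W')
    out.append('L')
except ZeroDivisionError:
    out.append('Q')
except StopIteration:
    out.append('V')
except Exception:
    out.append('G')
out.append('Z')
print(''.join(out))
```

Execution trace: 'W' (try body) → 'L' (try body, no exception) → 'Z' (after the try/except). Output: WLZ

Answer: WLZ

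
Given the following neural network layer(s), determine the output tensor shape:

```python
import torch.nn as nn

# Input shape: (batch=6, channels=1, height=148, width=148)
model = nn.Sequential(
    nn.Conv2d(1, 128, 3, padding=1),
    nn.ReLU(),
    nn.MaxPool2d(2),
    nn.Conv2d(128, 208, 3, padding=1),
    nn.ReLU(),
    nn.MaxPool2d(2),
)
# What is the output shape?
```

Input: (6, 1, 148, 148) -> after first Conv2d: (6, 128, 148, 148) -> after first MaxPool2d: (6, 128, 74, 74) -> after second Conv2d: (6, 208, 74, 74) -> Output: (6, 208, 37, 37)

Answer: (6, 208, 37, 37)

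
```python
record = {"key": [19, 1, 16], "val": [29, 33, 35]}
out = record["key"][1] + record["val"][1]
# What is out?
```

Trace:
`record = {"key": [19, 1, 16], "val": [29, 33, 35]}` → record = {'key': [19, 1, 16], 'val': [29, 33, 35]}
`out = record["key"][1] + record["val"][1]` → out = 34
So out = 34

Answer: 34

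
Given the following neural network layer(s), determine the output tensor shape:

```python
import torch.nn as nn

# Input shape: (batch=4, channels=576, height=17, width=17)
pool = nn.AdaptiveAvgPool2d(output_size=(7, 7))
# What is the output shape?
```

Input: (4, 576, 17, 17) -> Output: (4, 576, 7, 7)

Answer: (4, 576, 7, 7)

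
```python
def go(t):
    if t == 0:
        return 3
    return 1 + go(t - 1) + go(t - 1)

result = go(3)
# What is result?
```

go(t) = 1 + 2·go(t-1), go(0)=3. Closed form: (3+1)·2^3 - 1 = 31.

Answer: 31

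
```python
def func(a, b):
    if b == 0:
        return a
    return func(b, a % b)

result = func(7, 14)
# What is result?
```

func(7, 14) -> func(14, 7) -> func(7, 0) -> 7

Answer: 7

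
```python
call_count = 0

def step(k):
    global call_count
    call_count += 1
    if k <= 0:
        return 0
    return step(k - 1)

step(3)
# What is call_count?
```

Linear recursion stepping by 1: 4 calls from k=3 down to ≤0.

Answer: 4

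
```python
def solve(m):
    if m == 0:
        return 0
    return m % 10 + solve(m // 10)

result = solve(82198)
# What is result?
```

Sum of digits of 82198: 8 + 9 + 1 + 2 + 8 = 28

Answer: 28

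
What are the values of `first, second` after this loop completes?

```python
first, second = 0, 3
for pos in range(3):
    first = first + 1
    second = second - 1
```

first goes 0→3, second goes 3→0
`first, second` takes the values: (0, 3) → (1, 3) → (1, 2) → (2, 2) → (2, 1) → (3, 1) → (3, 0)

Answer: 3, 0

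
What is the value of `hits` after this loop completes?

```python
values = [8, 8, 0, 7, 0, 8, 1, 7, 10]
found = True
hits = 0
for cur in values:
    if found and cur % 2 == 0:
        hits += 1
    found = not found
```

Count even values at even positions
`hits` takes the values: 0 → 1 → 2 → 3 → 4

Answer: 4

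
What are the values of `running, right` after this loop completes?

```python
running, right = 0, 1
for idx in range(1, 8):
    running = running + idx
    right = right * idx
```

Sum and factorial of 1 to 7
`running, right` takes the values: (0, 1) → (1, 1) → (3, 1) → (3, 2) → (6, 2) → (6, 6) → (10, 6) → (10, 24) → (15, 24) → (15, 120) → (21, 120) → (21, 720) → (28, 720) → (28, 5040)

Answer: 28, 5040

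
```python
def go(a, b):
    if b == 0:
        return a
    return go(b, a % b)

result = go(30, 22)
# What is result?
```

go(30, 22) -> go(22, 8) -> go(8, 6) -> go(6, 2) -> go(2, 0) -> 2

Answer: 2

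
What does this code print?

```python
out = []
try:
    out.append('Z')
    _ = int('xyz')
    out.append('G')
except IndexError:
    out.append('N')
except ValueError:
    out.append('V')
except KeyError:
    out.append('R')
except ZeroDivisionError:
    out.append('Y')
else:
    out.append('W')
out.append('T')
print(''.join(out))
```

Execution trace: 'Z' (try body) → 'V' (except ValueError) → 'T' (after the try/except). Output: ZVT

Answer: ZVT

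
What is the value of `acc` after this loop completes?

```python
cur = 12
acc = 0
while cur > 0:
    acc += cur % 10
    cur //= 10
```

Sum digits of 12
`acc` takes the values: 0 → 2 → 3

Answer: 3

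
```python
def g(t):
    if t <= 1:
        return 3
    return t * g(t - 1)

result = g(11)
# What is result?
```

g(11) = 11 * 10 * 9 * 8 * 7 * 6 * 5 * 4 * 3 * 2 * 3 = 119750400

Answer: 119750400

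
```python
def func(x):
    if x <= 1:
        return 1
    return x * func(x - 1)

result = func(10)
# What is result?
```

func(10) = 10 * 9 * 8 * 7 * 6 * 5 * 4 * 3 * 2 * 1 = 3628800

Answer: 3628800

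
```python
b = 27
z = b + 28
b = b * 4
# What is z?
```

Trace:
`b = 27` → b = 27
`z = b + 28` → z = 55
`b = b * 4` → b = 108
So z = 55

Answer: 55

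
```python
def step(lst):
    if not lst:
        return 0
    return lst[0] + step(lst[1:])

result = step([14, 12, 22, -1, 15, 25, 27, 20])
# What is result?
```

14 + 12 + 22 + (-1) + 15 + 25 + 27 + 20 + 0 = 134

Answer: 134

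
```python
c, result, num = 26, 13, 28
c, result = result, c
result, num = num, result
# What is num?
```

Trace:
`c, result, num = 26, 13, 28` → c = 26; result = 13; num = 28
`c, result = result, c` → c = 13; result = 26
`result, num = num, result` → result = 28; num = 26
So num = 26

Answer: 26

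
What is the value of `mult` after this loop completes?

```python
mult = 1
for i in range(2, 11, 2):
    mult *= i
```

Product of even numbers 2 to 10
`mult` takes the values: 1 → 2 → 8 → 48 → 384 → 3840

Answer: 3840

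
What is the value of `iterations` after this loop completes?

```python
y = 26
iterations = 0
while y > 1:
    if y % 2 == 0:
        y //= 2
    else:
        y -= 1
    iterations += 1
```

Steps to reduce 26 to 1
`iterations` takes the values: 0 → 1 → 2 → 3 → 4 → 5 → 6

Answer: 6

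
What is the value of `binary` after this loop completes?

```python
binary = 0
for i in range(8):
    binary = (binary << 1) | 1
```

Build 8 consecutive 1-bits: 0b11111111
`binary` takes the values: 0 → 1 → 3 → 7 → 15 → 31 → 63 → 127 → 255

Answer: 255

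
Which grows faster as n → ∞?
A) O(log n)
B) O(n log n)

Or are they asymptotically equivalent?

O(log n) vs O(n log n): Higher order terms dominate.

Answer: B) O(n log n) grows faster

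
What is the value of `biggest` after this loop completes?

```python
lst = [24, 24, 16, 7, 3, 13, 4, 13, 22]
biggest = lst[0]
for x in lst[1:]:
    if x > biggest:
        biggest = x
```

Maximum of [24, 24, 16, 7, 3, 13, 4, 13, 22]
`biggest` takes the values: 24

Answer: 24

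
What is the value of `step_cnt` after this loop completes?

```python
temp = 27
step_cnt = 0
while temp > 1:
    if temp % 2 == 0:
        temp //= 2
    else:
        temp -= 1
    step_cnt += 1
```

Steps to reduce 27 to 1
`step_cnt` takes the values: 0 → 1 → 2 → 3 → 4 → 5 → 6 → 7

Answer: 7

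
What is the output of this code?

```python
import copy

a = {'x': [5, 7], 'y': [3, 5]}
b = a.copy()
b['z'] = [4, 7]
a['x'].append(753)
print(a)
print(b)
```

Key concept: shallow copy of dict with mutable values.
Step by step:
`a = {'x': [5, 7], 'y': [3, 5]}` → a = {'x': [5, 7], 'y': [3, 5]}
`b = a.copy()` → b = {'x': [5, 7], 'y': [3, 5]}
`b['z'] = [4, 7]` → b = {'x': [5, 7], 'y': [3, 5], 'z': [4, 7]}
`a['x'].append(753)` → a = {'x': [5, 7, 753], 'y': [3, 5]}; b = {'x': [5, 7, 753], 'y': [3, 5], 'z': [4, 7]}
`print(a)` → prints {'x': [5, 7, 753], 'y': [3, 5]}
`print(b)` → prints {'x': [5, 7, 753], 'y': [3, 5], 'z': [4, 7]}

Answer:
{'x': [5, 7, 753], 'y': [3, 5]}
{'x': [5, 7, 753], 'y': [3, 5], 'z': [4, 7]}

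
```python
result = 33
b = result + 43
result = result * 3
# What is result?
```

Trace:
`result = 33` → result = 33
`b = result + 43` → b = 76
`result = result * 3` → result = 99
So result = 99

Answer: 99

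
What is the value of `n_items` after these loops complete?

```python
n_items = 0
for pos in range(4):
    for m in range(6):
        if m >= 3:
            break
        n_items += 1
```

Inner breaks at 3, outer runs 4 times
`n_items` takes the values: 0 → 1 → 2 → 3 → 4 → 5 → 6 → 7 → 8 → 9 → 10 → 11 → 12

Answer: 12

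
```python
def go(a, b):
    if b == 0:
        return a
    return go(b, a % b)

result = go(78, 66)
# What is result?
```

go(78, 66) -> go(66, 12) -> go(12, 6) -> go(6, 0) -> 6

Answer: 6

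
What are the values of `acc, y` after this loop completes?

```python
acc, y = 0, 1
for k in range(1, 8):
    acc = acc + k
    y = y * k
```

Sum and factorial of 1 to 7
`acc, y` takes the values: (0, 1) → (1, 1) → (3, 1) → (3, 2) → (6, 2) → (6, 6) → (10, 6) → (10, 24) → (15, 24) → (15, 120) → (21, 120) → (21, 720) → (28, 720) → (28, 5040)

Answer: 28, 5040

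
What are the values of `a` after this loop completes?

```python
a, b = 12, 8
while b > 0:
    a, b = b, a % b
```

GCD of 12 and 8
`a` takes the values: 12 → 8 → 4

Answer: 4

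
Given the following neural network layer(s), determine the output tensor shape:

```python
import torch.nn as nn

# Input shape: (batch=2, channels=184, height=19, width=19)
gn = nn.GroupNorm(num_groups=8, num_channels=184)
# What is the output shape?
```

Input: (2, 184, 19, 19) -> Output: (2, 184, 19, 19)

Answer: (2, 184, 19, 19)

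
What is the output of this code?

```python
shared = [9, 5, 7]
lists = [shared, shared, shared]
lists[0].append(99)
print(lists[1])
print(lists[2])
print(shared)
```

Key concept: list of same reference.
Step by step:
`shared = [9, 5, 7]` → shared = [9, 5, 7]
`lists = [shared, shared, shared]` → lists = [[9, 5, 7], [9, 5, 7], [9, 5, 7]]
`lists[0].append(99)` → shared = [9, 5, 7, 99]; lists = [[9, 5, 7, 99], [9, 5, 7, 99], [9, 5, 7, 99]]
`print(lists[1])` → prints [9, 5, 7, 99]
`print(lists[2])` → prints [9, 5, 7, 99]
`print(shared)` → prints [9, 5, 7, 99]

Answer:
[9, 5, 7, 99]
[9, 5, 7, 99]
[9, 5, 7, 99]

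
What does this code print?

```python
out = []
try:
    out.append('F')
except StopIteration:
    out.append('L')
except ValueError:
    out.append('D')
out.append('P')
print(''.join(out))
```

Execution trace: 'F' (try body, no exception) → 'P' (after the try/except). Output: FP

Answer: FP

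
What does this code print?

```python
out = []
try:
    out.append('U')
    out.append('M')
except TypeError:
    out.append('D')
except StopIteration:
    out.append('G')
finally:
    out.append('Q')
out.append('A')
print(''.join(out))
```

Execution trace: 'U' (try body) → 'M' (try body, no exception) → 'Q' (finally) → 'A' (after the try/except). Output: UMQA

Answer: UMQA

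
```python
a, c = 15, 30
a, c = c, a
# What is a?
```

Trace:
`a, c = 15, 30` → a = 15; c = 30
`a, c = c, a` → a = 30; c = 15
So a = 30

Answer: 30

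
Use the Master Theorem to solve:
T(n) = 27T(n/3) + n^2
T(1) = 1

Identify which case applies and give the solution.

a=27, b=3, f(n)=n^2. log_3(27) = 3. Since c=2 < 3, Case 1 applies: T(n) = Θ(n^log_b(a)) = O(n^3).

Answer: O(n^3) - Case 1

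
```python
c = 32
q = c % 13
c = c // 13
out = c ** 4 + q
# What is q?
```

Trace:
`c = 32` → c = 32
`q = c % 13` → q = 6
`c = c // 13` → c = 2
`out = c ** 4 + q` → out = 22
So q = 6

Answer: 6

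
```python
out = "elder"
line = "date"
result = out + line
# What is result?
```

Trace:
`out = "elder"` → out = 'elder'
`line = "date"` → line = 'date'
`result = out + line` → result = 'elderdate'
So result = 'elderdate'

Answer: 'elderdate'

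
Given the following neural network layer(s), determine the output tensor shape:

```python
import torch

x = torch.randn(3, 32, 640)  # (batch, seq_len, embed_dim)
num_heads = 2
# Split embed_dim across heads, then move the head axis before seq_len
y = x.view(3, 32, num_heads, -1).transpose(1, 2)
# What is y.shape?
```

Input: (3, 32, 640) -> head_dim = 640 // 2 = 320; after view: (3, 32, 2, 320) -> after transpose(1, 2): (3, 2, 32, 320) -> Output: (3, 2, 32, 320)

Answer: (3, 2, 32, 320)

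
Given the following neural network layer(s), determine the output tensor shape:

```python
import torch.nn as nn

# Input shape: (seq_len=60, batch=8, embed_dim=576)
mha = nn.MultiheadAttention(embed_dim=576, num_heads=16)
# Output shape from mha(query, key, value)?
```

Input: (60, 8, 576) -> Output: (60, 8, 576)

Answer: (60, 8, 576)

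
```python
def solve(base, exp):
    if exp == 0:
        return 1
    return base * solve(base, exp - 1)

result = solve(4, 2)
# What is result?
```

solve(4, 2) = 4 * 4 = 16

Answer: 16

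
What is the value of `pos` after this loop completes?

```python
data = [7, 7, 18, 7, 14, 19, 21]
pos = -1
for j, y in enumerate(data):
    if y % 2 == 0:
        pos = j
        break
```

First even number index in [7, 7, 18, 7, 14, 19, 21]
`pos` takes the values: -1 → 2

Answer: 2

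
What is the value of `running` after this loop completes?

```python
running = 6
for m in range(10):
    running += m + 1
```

Start at 6, add 1 to 10 = 61
`running` takes the values: 6 → 7 → 9 → 12 → 16 → 21 → 27 → 34 → 42 → 51 → 61

Answer: 61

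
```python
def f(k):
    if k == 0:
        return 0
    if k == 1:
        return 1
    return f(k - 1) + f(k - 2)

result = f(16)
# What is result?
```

Build up from base cases: f(0)=0, f(1)=1, f(2)=1, f(3)=2, f(4)=3, f(5)=5, f(6)=8, ..., f(16)=987

Answer: 987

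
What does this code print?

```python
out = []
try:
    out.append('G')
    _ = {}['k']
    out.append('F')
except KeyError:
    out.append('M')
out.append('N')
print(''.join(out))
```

Execution trace: 'G' (try body) → 'M' (except KeyError) → 'N' (after the try/except). Output: GMN

Answer: GMN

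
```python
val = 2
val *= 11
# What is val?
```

Trace:
`val = 2` → val = 2
`val *= 11` → val = 22
So val = 22

Answer: 22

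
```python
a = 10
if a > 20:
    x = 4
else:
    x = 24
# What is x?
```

Trace:
`a = 10` → a = 10
`if a > 20: ...` → a > 20 is False, take else branch → x = 24
So x = 24

Answer: 24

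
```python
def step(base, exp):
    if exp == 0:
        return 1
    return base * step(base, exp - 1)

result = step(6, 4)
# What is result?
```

step(6, 4) = 6 * 6 * 6 * 6 = 1296

Answer: 1296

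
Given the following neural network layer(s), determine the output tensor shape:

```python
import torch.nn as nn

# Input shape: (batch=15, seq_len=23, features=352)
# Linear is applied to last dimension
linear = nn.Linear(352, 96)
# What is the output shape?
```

Input: (15, 23, 352) -> Output: (15, 23, 96)

Answer: (15, 23, 96)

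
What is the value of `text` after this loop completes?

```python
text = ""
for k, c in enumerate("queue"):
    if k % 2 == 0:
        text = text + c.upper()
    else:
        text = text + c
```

Uppercase even positions in 'queue'
`text` takes the values: "" → "Q" → "Qu" → "QuE" → "QuEu" → "QuEuE"

Answer: "QuEuE"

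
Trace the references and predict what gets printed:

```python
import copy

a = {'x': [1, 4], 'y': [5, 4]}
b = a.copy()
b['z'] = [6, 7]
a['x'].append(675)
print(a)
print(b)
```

Key concept: shallow copy of dict with mutable values.
Step by step:
`a = {'x': [1, 4], 'y': [5, 4]}` → a = {'x': [1, 4], 'y': [5, 4]}
`b = a.copy()` → b = {'x': [1, 4], 'y': [5, 4]}
`b['z'] = [6, 7]` → b = {'x': [1, 4], 'y': [5, 4], 'z': [6, 7]}
`a['x'].append(675)` → a = {'x': [1, 4, 675], 'y': [5, 4]}; b = {'x': [1, 4, 675], 'y': [5, 4], 'z': [6, 7]}
`print(a)` → prints {'x': [1, 4, 675], 'y': [5, 4]}
`print(b)` → prints {'x': [1, 4, 675], 'y': [5, 4], 'z': [6, 7]}

Answer:
{'x': [1, 4, 675], 'y': [5, 4]}
{'x': [1, 4, 675], 'y': [5, 4], 'z': [6, 7]}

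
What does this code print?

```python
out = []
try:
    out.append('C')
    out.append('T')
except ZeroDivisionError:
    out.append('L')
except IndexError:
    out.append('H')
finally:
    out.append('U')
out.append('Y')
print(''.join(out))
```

Execution trace: 'C' (try body) → 'T' (try body, no exception) → 'U' (finally) → 'Y' (after the try/except). Output: CTUY

Answer: CTUY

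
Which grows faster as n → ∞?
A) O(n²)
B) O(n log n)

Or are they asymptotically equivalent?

O(n²) vs O(n log n): Higher order terms dominate.

Answer: A) O(n²) grows faster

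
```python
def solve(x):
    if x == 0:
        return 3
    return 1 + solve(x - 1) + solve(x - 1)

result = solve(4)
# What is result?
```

solve(x) = 1 + 2·solve(x-1), solve(0)=3. Closed form: (3+1)·2^4 - 1 = 63.

Answer: 63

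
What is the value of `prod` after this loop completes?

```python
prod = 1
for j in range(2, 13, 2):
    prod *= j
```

Product of even numbers 2 to 12
`prod` takes the values: 1 → 2 → 8 → 48 → 384 → 3840 → 46080

Answer: 46080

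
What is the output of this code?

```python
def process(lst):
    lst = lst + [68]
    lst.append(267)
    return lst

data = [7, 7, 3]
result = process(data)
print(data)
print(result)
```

Key concept: rebinding parameter vs mutation.
Step by step:
`data = [7, 7, 3]` → data = [7, 7, 3]
`result = process(data)` → result = [7, 7, 3, 68, 267]
`print(data)` → prints [7, 7, 3]
`print(result)` → prints [7, 7, 3, 68, 267]

Answer:
[7, 7, 3]
[7, 7, 3, 68, 267]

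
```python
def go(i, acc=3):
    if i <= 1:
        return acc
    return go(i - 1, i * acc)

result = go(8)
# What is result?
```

Accumulator trace (n, acc): (8, 3) -> (7, 24) -> (6, 168) -> (5, 1008) -> (4, 5040) -> (3, 20160) -> (2, 60480) -> (1, 120960) -> return 120960

Answer: 120960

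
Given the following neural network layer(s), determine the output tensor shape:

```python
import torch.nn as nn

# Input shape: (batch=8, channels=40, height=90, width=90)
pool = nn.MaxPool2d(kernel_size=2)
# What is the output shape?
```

Input: (8, 40, 90, 90) -> Output: (8, 40, 45, 45)

Answer: (8, 40, 45, 45)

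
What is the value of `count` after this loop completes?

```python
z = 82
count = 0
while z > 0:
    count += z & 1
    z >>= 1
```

Count set bits in 82 (binary: 0b1010010)
`count` takes the values: 0 → 1 → 2 → 3

Answer: 3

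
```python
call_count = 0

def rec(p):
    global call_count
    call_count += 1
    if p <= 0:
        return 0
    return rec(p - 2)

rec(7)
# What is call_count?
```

Linear recursion stepping by 2: 5 calls from p=7 down to ≤0.

Answer: 5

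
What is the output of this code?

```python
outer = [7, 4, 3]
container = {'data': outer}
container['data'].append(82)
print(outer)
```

Key concept: dict holds reference to list.
Step by step:
`outer = [7, 4, 3]` → outer = [7, 4, 3]
`container = {'data': outer}` → container = {'data': [7, 4, 3]}
`container['data'].append(82)` → outer = [7, 4, 3, 82]; container = {'data': [7, 4, 3, 82]}
`print(outer)` → prints [7, 4, 3, 82]

Answer: [7, 4, 3, 82]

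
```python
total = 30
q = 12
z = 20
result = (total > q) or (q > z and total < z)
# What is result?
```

Trace:
`total = 30` → total = 30
`q = 12` → q = 12
`z = 20` → z = 20
`result = (total > q) or (q > z and total < z)` → result = True
So result = True

Answer: True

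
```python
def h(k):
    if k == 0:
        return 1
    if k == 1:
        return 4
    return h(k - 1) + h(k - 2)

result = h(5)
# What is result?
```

Build up from base cases: h(0)=1, h(1)=4, h(2)=5, h(3)=9, h(4)=14, h(5)=23

Answer: 23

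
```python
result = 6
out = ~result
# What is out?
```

Trace:
`result = 6` → result = 6
`out = ~result` → out = -7
So out = -7

Answer: -7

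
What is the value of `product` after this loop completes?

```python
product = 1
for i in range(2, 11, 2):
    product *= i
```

Product of even numbers 2 to 10
`product` takes the values: 1 → 2 → 8 → 48 → 384 → 3840

Answer: 3840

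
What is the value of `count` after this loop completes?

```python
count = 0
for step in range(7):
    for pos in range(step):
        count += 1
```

Triangle number: 0+1+2+...+6
`count` takes the values: 0 → 1 → 2 → 3 → 4 → 5 → 6 → 7 → 8 → 9 → 10 → 11 → 12 → 13 → 14 → 15 → 16 → 17 → 18 → 19 → 20 → 21

Answer: 21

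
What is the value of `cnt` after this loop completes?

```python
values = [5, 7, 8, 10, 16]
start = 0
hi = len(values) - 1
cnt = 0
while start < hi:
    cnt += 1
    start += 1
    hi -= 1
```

Iterations until pointers meet (list length 5)
`cnt` takes the values: 0 → 1 → 2

Answer: 2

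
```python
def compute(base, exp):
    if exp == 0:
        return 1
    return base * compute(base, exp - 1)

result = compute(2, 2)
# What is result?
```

compute(2, 2) = 2 * 2 = 4

Answer: 4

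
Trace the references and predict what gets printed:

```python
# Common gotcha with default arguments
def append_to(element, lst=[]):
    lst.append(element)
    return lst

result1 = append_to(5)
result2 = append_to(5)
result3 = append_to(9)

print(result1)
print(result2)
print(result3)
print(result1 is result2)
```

Key concept: mutable default argument gotcha.
Step by step:
`result1 = append_to(5)` → result1 = [5]
`result2 = append_to(5)` → result1 = [5, 5] (same object as result2); result2 = [5, 5] (same object as result1)
`result3 = append_to(9)` → result1 = [5, 5, 9] (same object as result2, result3); result2 = [5, 5, 9] (same object as result1, result3); result3 = [5, 5, 9] (same object as result1, result2)
`print(result1)` → prints [5, 5, 9]
`print(result2)` → prints [5, 5, 9]
`print(result3)` → prints [5, 5, 9]
`print(result1 is result2)` → prints True

Answer:
[5, 5, 9]
[5, 5, 9]
[5, 5, 9]
True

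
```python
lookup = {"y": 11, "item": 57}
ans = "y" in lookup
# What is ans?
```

Trace:
`lookup = {"y": 11, "item": 57}` → lookup = {'y': 11, 'item': 57}
`ans = "y" in lookup` → ans = True
So ans = True

Answer: True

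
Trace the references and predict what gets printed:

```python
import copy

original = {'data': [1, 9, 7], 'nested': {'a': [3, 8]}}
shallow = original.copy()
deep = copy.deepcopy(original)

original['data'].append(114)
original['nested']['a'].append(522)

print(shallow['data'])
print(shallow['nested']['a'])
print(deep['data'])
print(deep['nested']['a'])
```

Key concept: comparing shallow vs deep copy.
Step by step:
`original = {'data': [1, 9, 7], 'nested': {'a': [3, 8]}}` → original = {'data': [1, 9, 7], 'nested': {'a': [3, 8]}}
`shallow = original.copy()` → shallow = {'data': [1, 9, 7], 'nested': {'a': [3, 8]}}
`deep = copy.deepcopy(original)` → deep = {'data': [1, 9, 7], 'nested': {'a': [3, 8]}}
`original['data'].append(114)` → original = {'data': [1, 9, 7, 114], 'nested': {'a': [3, 8]}}; shallow = {'data': [1, 9, 7, 114], 'nested': {'a': [3, 8]}}
`original['nested']['a'].append(522)` → original = {'data': [1, 9, 7, 114], 'nested': {'a': [3, 8, 522]}}; shallow = {'data': [1, 9, 7, 114], 'nested': {'a': [3, 8, 522]}}
`print(shallow['data'])` → prints [1, 9, 7, 114]
`print(shallow['nested']['a'])` → prints [3, 8, 522]
`print(deep['data'])` → prints [1, 9, 7]
`print(deep['nested']['a'])` → prints [3, 8]

Answer:
[1, 9, 7, 114]
[3, 8, 522]
[1, 9, 7]
[3, 8]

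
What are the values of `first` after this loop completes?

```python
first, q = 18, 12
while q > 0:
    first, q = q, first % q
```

GCD of 18 and 12
`first` takes the values: 18 → 12 → 6

Answer: 6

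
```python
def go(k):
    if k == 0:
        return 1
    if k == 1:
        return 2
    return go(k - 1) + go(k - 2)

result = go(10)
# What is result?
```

Build up from base cases: go(0)=1, go(1)=2, go(2)=3, go(3)=5, go(4)=8, go(5)=13, go(6)=21, ..., go(10)=144

Answer: 144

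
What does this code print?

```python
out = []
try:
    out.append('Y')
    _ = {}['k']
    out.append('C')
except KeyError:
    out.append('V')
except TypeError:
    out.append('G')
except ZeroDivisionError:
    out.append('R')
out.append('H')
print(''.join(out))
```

Execution trace: 'Y' (try body) → 'V' (except KeyError) → 'H' (after the try/except). Output: YVH

Answer: YVH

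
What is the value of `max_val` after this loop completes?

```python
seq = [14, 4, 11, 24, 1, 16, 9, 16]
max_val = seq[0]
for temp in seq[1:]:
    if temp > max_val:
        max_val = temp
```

Maximum of [14, 4, 11, 24, 1, 16, 9, 16]
`max_val` takes the values: 14 → 24

Answer: 24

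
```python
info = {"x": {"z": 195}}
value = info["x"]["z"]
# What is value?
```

Trace:
`info = {"x": {"z": 195}}` → info = {'x': {'z': 195}}
`value = info["x"]["z"]` → value = 195
So value = 195

Answer: 195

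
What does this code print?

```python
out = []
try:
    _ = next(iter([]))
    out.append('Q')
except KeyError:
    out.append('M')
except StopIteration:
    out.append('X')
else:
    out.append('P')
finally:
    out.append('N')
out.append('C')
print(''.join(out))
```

Execution trace: 'X' (except StopIteration) → 'N' (finally) → 'C' (after the try/except). Output: XNC

Answer: XNC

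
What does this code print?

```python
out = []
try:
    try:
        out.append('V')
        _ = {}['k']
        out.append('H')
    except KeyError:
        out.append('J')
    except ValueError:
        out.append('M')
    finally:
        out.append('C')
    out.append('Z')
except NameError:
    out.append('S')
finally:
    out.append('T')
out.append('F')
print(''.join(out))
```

Execution trace: 'V' (inner try body) → 'J' (inner except KeyError) → 'C' (inner finally) → 'Z' (try body, no exception) → 'T' (finally) → 'F' (after the try/except). Output: VJCZTF

Answer: VJCZTF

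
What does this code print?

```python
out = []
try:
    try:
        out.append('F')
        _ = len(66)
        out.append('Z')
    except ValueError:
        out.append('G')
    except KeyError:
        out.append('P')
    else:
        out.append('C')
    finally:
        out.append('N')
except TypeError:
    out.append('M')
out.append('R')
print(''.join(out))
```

Execution trace: 'F' (try body) → 'N' (finally) → 'M' (outer except TypeError) → 'R' (after the try/except). Output: FNMR

Answer: FNMR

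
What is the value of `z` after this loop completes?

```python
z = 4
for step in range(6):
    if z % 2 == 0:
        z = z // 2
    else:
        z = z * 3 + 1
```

Collatz-style transformation from 4
`z` takes the values: 4 → 2 → 1 → 4 → 2 → 1 → 4

Answer: 4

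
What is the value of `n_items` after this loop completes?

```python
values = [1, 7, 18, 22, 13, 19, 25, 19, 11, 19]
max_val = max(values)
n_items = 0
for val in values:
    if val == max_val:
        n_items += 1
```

Count of max value 25 in [1, 7, 18, 22, 13, 19, 25, 19, 11, 19]
`n_items` takes the values: 0 → 1

Answer: 1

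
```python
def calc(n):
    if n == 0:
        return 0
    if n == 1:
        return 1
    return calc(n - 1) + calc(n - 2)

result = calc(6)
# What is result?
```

Build up from base cases: calc(0)=0, calc(1)=1, calc(2)=1, calc(3)=2, calc(4)=3, calc(5)=5, calc(6)=8

Answer: 8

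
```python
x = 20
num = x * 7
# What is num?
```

Trace:
`x = 20` → x = 20
`num = x * 7` → num = 140
So num = 140

Answer: 140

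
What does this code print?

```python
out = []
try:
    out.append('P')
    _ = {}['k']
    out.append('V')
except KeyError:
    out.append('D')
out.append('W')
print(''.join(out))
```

Execution trace: 'P' (try body) → 'D' (except KeyError) → 'W' (after the try/except). Output: PDW

Answer: PDW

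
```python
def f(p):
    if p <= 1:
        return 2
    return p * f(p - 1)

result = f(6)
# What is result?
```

f(6) = 6 * 5 * 4 * 3 * 2 * 2 = 1440

Answer: 1440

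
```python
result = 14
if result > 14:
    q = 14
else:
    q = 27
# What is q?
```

Trace:
`result = 14` → result = 14
`if result > 14: ...` → result > 14 is False, take else branch → q = 27
So q = 27

Answer: 27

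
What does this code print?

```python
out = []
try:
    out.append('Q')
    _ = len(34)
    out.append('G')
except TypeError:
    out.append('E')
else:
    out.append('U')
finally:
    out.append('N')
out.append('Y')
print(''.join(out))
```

Execution trace: 'Q' (try body) → 'E' (except TypeError) → 'N' (finally) → 'Y' (after the try/except). Output: QENY

Answer: QENY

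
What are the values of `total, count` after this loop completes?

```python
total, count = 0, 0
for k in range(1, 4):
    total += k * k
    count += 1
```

Sum of squares and count
`total, count` takes the values: (0, 0) → (1, 0) → (1, 1) → (5, 1) → (5, 2) → (14, 2) → (14, 3)

Answer: 14, 3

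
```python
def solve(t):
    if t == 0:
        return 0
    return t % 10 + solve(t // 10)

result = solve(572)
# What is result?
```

Sum of digits of 572: 2 + 7 + 5 = 14

Answer: 14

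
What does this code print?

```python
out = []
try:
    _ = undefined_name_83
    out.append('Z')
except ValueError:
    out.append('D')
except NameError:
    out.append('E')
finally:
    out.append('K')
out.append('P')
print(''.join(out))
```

Execution trace: 'E' (except NameError) → 'K' (finally) → 'P' (after the try/except). Output: EKP

Answer: EKP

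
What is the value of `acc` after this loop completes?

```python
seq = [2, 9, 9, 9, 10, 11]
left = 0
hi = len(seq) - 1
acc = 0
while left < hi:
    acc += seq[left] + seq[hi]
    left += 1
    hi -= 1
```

Sum of pairs from ends
`acc` takes the values: 0 → 13 → 32 → 50

Answer: 50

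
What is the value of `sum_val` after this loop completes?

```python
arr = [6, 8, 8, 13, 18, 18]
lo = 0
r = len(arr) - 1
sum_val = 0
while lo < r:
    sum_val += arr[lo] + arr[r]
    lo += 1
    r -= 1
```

Sum of pairs from ends
`sum_val` takes the values: 0 → 24 → 50 → 71

Answer: 71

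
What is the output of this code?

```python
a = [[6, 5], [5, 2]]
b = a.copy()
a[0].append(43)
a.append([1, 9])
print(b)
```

Key concept: shallow copy with nested lists.
Step by step:
`a = [[6, 5], [5, 2]]` → a = [[6, 5], [5, 2]]
`b = a.copy()` → b = [[6, 5], [5, 2]]
`a[0].append(43)` → a = [[6, 5, 43], [5, 2]]; b = [[6, 5, 43], [5, 2]]
`a.append([1, 9])` → a = [[6, 5, 43], [5, 2], [1, 9]]
`print(b)` → prints [[6, 5, 43], [5, 2]]

Answer: [[6, 5, 43], [5, 2]]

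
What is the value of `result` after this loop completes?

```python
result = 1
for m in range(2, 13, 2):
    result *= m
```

Product of even numbers 2 to 12
`result` takes the values: 1 → 2 → 8 → 48 → 384 → 3840 → 46080

Answer: 46080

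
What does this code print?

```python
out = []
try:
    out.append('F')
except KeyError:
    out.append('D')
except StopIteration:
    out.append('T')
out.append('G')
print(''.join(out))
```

Execution trace: 'F' (try body, no exception) → 'G' (after the try/except). Output: FG

Answer: FG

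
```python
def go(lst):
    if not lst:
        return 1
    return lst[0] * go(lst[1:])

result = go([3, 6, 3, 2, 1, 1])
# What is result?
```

Product over [3, 6, 3, 2, 1, 1] = 3 * 6 * 3 * 2 * 1 * 1 = 108

Answer: 108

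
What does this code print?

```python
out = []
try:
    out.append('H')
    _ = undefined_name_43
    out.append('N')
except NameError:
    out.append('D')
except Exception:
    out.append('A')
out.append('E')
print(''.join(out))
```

Execution trace: 'H' (try body) → 'D' (except NameError) → 'E' (after the try/except). Output: HDE

Answer: HDE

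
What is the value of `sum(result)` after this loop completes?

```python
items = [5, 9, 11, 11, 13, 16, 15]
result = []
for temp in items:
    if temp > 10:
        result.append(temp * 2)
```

Sum of doubled values > 10
`result` takes the values: [] → [22] → [22, 22] → [22, 22, 26] → [22, 22, 26, 32] → [22, 22, 26, 32, 30]
So `sum(result)` = 132

Answer: 132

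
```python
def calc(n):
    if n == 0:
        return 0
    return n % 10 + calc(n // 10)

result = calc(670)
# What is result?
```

Sum of digits of 670: 0 + 7 + 6 = 13

Answer: 13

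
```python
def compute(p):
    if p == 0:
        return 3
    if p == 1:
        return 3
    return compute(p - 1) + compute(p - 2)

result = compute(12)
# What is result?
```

Build up from base cases: compute(0)=3, compute(1)=3, compute(2)=6, compute(3)=9, compute(4)=15, compute(5)=24, compute(6)=39, ..., compute(12)=699

Answer: 699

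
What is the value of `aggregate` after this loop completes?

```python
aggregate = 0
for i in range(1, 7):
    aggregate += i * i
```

Sum of squares 1² to 6² = 91
`aggregate` takes the values: 0 → 1 → 5 → 14 → 30 → 55 → 91

Answer: 91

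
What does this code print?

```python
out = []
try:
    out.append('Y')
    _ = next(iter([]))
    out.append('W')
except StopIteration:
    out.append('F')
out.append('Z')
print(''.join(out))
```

Execution trace: 'Y' (try body) → 'F' (except StopIteration) → 'Z' (after the try/except). Output: YFZ

Answer: YFZ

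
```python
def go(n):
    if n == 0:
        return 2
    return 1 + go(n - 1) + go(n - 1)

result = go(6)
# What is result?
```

go(n) = 1 + 2·go(n-1), go(0)=2. Closed form: (2+1)·2^6 - 1 = 191.

Answer: 191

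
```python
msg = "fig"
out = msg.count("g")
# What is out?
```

Trace:
`msg = "fig"` → msg = 'fig'
`out = msg.count("g")` → out = 1
So out = 1

Answer: 1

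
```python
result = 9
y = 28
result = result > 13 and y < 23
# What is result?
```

Trace:
`result = 9` → result = 9
`y = 28` → y = 28
`result = result > 13 and y < 23` → result = False
So result = False

Answer: False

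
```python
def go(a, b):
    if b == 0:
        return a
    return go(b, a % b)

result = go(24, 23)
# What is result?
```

go(24, 23) -> go(23, 1) -> go(1, 0) -> 1

Answer: 1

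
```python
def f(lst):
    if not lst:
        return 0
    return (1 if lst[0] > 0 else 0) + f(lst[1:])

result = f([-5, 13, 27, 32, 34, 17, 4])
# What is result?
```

Count of positive elements in [-5, 13, 27, 32, 34, 17, 4] = 6

Answer: 6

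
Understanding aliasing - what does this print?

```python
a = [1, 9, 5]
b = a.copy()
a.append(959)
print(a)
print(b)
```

Key concept: list.copy() creates independent copy.
Step by step:
`a = [1, 9, 5]` → a = [1, 9, 5]
`b = a.copy()` → b = [1, 9, 5]
`a.append(959)` → a = [1, 9, 5, 959]
`print(a)` → prints [1, 9, 5, 959]
`print(b)` → prints [1, 9, 5]

Answer:
[1, 9, 5, 959]
[1, 9, 5]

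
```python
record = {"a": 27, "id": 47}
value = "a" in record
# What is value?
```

Trace:
`record = {"a": 27, "id": 47}` → record = {'a': 27, 'id': 47}
`value = "a" in record` → value = True
So value = True

Answer: True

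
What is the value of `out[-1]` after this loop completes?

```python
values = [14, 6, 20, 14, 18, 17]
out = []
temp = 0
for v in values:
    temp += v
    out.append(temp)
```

Cumulative sum ends at 89
`out` takes the values: [] → [14] → [14, 20] → [14, 20, 40] → [14, 20, 40, 54] → [14, 20, 40, 54, 72] → [14, 20, 40, 54, 72, 89]
So `out[-1]` = 89

Answer: 89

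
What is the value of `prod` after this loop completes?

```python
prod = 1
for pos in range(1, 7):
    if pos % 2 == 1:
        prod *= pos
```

Product of odd numbers 1 to 6
`prod` takes the values: 1 → 3 → 15

Answer: 15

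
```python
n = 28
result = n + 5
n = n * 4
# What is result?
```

Trace:
`n = 28` → n = 28
`result = n + 5` → result = 33
`n = n * 4` → n = 112
So result = 33

Answer: 33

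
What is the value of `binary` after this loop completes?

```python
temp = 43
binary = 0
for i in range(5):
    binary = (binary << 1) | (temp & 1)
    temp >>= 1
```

Reverse lowest 5 bits of 43
`binary` takes the values: 0 → 1 → 3 → 6 → 13 → 26

Answer: 26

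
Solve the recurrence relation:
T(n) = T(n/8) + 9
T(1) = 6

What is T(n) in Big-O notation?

Each step divides n by 8 and adds 9. After log_8(n) steps we reach T(1)=6. So T(n) = 9·log_8(n) + 6 = O(log n).

Answer: O(log n)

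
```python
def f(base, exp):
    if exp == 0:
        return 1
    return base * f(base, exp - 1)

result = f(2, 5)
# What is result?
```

f(2, 5) = 2 * 2 * 2 * 2 * 2 = 32

Answer: 32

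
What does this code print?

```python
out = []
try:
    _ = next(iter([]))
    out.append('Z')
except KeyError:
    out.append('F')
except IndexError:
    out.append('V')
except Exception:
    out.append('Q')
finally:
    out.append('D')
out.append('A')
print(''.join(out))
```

Execution trace: 'Q' (except Exception) → 'D' (finally) → 'A' (after the try/except). Output: QDA

Answer: QDA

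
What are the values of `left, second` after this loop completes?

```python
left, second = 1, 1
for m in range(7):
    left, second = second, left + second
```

Fibonacci: after 7 iterations
`left, second` takes the values: (1, 1) → (1, 2) → (2, 3) → (3, 5) → (5, 8) → (8, 13) → (13, 21) → (21, 34)

Answer: 21, 34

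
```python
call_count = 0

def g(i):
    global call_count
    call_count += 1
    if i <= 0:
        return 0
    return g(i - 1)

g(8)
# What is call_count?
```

Linear recursion stepping by 1: 9 calls from i=8 down to ≤0.

Answer: 9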